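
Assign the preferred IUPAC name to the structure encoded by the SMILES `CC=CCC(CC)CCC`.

The longest chain bearing the multiple bond is 8 carbons long (octane).
There is one C=C double bond, indicated by the ending -ene.
Number the chain so that numbering from this end puts the double bond at C-2 rather than C-6.
This places the double bond between C-2 and C-3; an ethyl group at C-5.
Assembling the pieces gives 5-ethyloct-2-ene.

5-ethyloct-2-ene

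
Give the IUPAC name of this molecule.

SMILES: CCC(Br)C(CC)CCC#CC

7-bromo-6-ethylnon-2-yne

The longest chain bearing the multiple bond is 9 carbons long (nonane).
The chain contains a C≡C triple bond, so the unsaturation ending is -yne.
Number the chain so that numbering from this end puts the triple bond at C-2 rather than C-7.
This places the triple bond between C-2 and C-3; a bromo group at C-7; an ethyl group at C-6.
Substituent prefixes are cited in alphabetical order (multiplying prefixes like di-/tri- are ignored for ordering).
Putting it together: 7-bromo-6-ethylnon-2-yne.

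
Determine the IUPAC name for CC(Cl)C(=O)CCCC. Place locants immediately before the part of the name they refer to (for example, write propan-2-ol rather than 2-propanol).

The longest carbon chain that includes the carbonyl has 7 carbons, so the parent hydride is heptane.
The principal characteristic group is a ketone (C=O on an internal carbon), named with the suffix -one.
Number the chain so that numbering from this end puts the carbonyl group at C-3 rather than C-5.
That gives the carbonyl at C-3; a chloro group at C-2.
Putting it together: 2-chloroheptan-3-one.

2-chloroheptan-3-one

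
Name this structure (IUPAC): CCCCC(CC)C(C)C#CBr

1-bromo-4-ethyl-3-methyloct-1-yne

Counting along the main chain through the multiple bond gives 8 carbons: the parent is octane.
A C≡C triple bond in the chain gives the infix -yne-.
The numbering direction is chosen so that numbering from this end puts the triple bond at C-1 rather than C-7.
With this numbering: the triple bond between C-1 and C-2; a bromo group at C-1; an ethyl group at C-4; a methyl group at C-3.
Prefixes are listed alphabetically: bromo, ethyl, methyl.
The name is 1-bromo-4-ethyl-3-methyloct-1-yne.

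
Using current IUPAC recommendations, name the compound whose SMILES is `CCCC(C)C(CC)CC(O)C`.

4-ethyl-5-methyloctan-2-ol

Counting along the main chain through the –OH group gives 8 carbons: the parent is octane.
An alcohol (–OH) is the principal characteristic group, giving the suffix -ol.
The numbering direction is chosen so that numbering from this end puts the hydroxyl group at C-2 rather than C-7.
That gives the hydroxyl at C-2; an ethyl group at C-4; a methyl group at C-5.
Prefixes are listed alphabetically: ethyl, methyl.
Assembling the pieces gives 4-ethyl-5-methyloctan-2-ol.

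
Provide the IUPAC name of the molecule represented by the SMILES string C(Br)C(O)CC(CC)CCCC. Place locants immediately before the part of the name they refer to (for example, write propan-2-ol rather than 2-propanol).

The longest chain bearing the –OH group is 8 carbons long (octane).
The principal characteristic group is an alcohol (–OH), named with the suffix -ol.
The numbering direction is chosen so that numbering from this end puts the hydroxyl group at C-2 rather than C-7.
This places the hydroxyl at C-2; a bromo group at C-1; an ethyl group at C-4.
Prefixes are listed alphabetically: bromo, ethyl.
Putting it together: 1-bromo-4-ethyloctan-2-ol.

1-bromo-4-ethyloctan-2-ol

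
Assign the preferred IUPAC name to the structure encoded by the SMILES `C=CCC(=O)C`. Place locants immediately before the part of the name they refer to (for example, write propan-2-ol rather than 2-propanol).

pent-4-en-2-one

Counting along the main chain through the carbonyl and the multiple bond gives 5 carbons: the parent is pentane.
A ketone (C=O on an internal carbon) is the principal characteristic group, giving the suffix -one.
The chain contains a C=C double bond, so the unsaturation ending is -ene.
Number the chain so that numbering from this end puts the carbonyl group at C-2 rather than C-4.
This places the carbonyl at C-2; the double bond between C-4 and C-5.
The name is pent-4-en-2-one.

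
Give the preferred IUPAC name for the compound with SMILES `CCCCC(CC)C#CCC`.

5-ethylnon-3-yne

The longest chain bearing the multiple bond is 9 carbons long (nonane).
There is one C≡C triple bond, indicated by the ending -yne.
Choose the numbering such that numbering from this end puts the triple bond at C-3 rather than C-6.
This places the triple bond between C-3 and C-4; an ethyl group at C-5.
Assembling the pieces gives 5-ethylnon-3-yne.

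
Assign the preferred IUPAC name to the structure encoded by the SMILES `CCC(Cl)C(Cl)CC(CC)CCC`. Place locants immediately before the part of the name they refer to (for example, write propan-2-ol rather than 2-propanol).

3,4-dichloro-6-ethylnonane

The longest continuous carbon chain has 9 atoms, so the parent hydride is nonane.
Number the chain so that the substituent locant set {3,4,6} is lower than {4,6,7} at the first point of difference.
This places chloro groups at C-3 and C-4; an ethyl group at C-6.
Substituent prefixes are cited in alphabetical order (multiplying prefixes like di-/tri- are ignored for ordering).
Assembling the pieces gives 3,4-dichloro-6-ethylnonane.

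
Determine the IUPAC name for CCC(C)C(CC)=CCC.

The longest chain bearing the multiple bond is 7 carbons long (heptane).
A C=C double bond in the chain gives the infix -ene-.
The numbering direction is chosen so that numbering from this end puts the double bond at C-3 rather than C-4.
This places the double bond between C-3 and C-4; an ethyl group at C-4; a methyl group at C-5.
Prefixes are listed alphabetically: ethyl, methyl.
Putting it together: 4-ethyl-5-methylhept-3-ene.

4-ethyl-5-methylhept-3-ene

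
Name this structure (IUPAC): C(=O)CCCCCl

The longest carbon chain that includes the –CHO group has 5 carbons, so the parent hydride is pentane.
The highest-priority functional group is an aldehyde (terminal –CHO), so the name ends in -al.
Number the chain so that the aldehyde carbon is C-1 by definition.
That gives a chloro group at C-5.
Assembling the pieces gives 5-chloropentanal.

5-chloropentanal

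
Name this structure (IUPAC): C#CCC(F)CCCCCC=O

Counting along the main chain through the –CHO group and the multiple bond gives 10 carbons: the parent is decane.
The highest-priority functional group is an aldehyde (terminal –CHO), so the name ends in -al.
A C≡C triple bond in the chain gives the infix -yne-.
The numbering direction is chosen so that the aldehyde carbon is C-1 by definition.
That gives the triple bond between C-9 and C-10; a fluoro group at C-7.
The name is 7-fluorodec-9-ynal.

7-fluorodec-9-ynal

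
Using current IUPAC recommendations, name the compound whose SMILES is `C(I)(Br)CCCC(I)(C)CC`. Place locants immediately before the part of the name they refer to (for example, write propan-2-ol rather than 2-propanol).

The longest carbon chain is 7 atoms: the parent is heptane.
The numbering direction is chosen so that the substituent locant set {1,1,5,5} is lower than {3,3,7,7} at the first point of difference.
That gives a bromo group at C-1; iodo groups at C-1 and C-5; a methyl group at C-5.
Prefixes are listed alphabetically: bromo, iodo, methyl.
The name is 1-bromo-1,5-diiodo-5-methylheptane.

1-bromo-1,5-diiodo-5-methylheptane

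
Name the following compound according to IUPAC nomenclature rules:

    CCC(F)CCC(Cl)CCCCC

6-chloro-3-fluoroundecane

The parent chain contains 11 carbons (undecane).
Number the chain so that the substituent locant set {3,6} is lower than {6,9} at the first point of difference.
That gives a chloro group at C-6; a fluoro group at C-3.
Prefixes are listed alphabetically: chloro, fluoro.
Assembling the pieces gives 6-chloro-3-fluoroundecane.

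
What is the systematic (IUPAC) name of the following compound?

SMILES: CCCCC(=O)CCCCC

Counting along the main chain through the carbonyl gives 10 carbons: the parent is decane.
The principal characteristic group is a ketone (C=O on an internal carbon), named with the suffix -one.
Number the chain so that numbering from this end puts the carbonyl group at C-5 rather than C-6.
With this numbering: the carbonyl at C-5.
Assembling the pieces gives decan-5-one.

decan-5-one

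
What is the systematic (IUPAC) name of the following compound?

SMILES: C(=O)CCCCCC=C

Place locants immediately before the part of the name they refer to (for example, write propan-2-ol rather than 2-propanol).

oct-7-enal

The longest carbon chain that includes the –CHO group and the multiple bond has 8 carbons, so the parent hydride is octane.
An aldehyde (terminal –CHO) is the principal characteristic group, giving the suffix -al.
A C=C double bond in the chain gives the infix -ene-.
The numbering direction is chosen so that the aldehyde carbon is C-1 by definition.
That gives the double bond between C-7 and C-8.
Assembling the pieces gives oct-7-enal.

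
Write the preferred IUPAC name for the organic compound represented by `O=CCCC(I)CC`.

4-iodohexanal

Counting along the main chain through the –CHO group gives 6 carbons: the parent is hexane.
An aldehyde (terminal –CHO) is the principal characteristic group, giving the suffix -al.
Choose the numbering such that the aldehyde carbon is C-1 by definition.
That gives an iodo group at C-4.
Putting it together: 4-iodohexanal.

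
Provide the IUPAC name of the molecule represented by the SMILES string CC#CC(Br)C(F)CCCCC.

The longest chain bearing the multiple bond is 10 carbons long (decane).
There is one C≡C triple bond, indicated by the ending -yne.
Choose the numbering such that numbering from this end puts the triple bond at C-2 rather than C-8.
This places the triple bond between C-2 and C-3; a bromo group at C-4; a fluoro group at C-5.
Prefixes are listed alphabetically: bromo, fluoro.
Putting it together: 4-bromo-5-fluorodec-2-yne.

4-bromo-5-fluorodec-2-yne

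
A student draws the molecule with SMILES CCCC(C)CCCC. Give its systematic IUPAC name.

The longest continuous carbon chain has 8 atoms, so the parent hydride is octane.
Choose the numbering such that the substituent locant set {4} is lower than {5} at the first point of difference.
This places a methyl group at C-4.
The name is 4-methyloctane.

4-methyloctane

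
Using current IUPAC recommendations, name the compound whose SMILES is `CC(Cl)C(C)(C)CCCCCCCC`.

2-chloro-3,3-dimethylundecane

The longest carbon chain is 11 atoms: the parent is undecane.
Choose the numbering such that the substituent locant set {2,3,3} is lower than {9,9,10} at the first point of difference.
With this numbering: a chloro group at C-2; two methyl groups at C-3.
Substituent prefixes are cited in alphabetical order (multiplying prefixes like di-/tri- are ignored for ordering).
Assembling the pieces gives 2-chloro-3,3-dimethylundecane.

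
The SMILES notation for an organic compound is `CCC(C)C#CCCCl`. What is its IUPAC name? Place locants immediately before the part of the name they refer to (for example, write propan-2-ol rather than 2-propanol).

1-chloro-5-methylhept-3-yne

The longest carbon chain that includes the multiple bond has 7 carbons, so the parent hydride is heptane.
There is one C≡C triple bond, indicated by the ending -yne.
Choose the numbering such that numbering from this end puts the triple bond at C-3 rather than C-4.
This places the triple bond between C-3 and C-4; a chloro group at C-1; a methyl group at C-5.
The substituents are ordered alphabetically, ignoring any di-/tri- multipliers.
Putting it together: 1-chloro-5-methylhept-3-yne.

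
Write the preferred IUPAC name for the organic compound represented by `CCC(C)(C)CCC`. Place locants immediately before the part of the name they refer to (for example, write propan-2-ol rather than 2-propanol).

3,3-dimethylhexane

The longest continuous carbon chain has 6 atoms, so the parent hydride is hexane.
Number the chain so that the substituent locant set {3,3} is lower than {4,4} at the first point of difference.
With this numbering: two methyl groups at C-3.
Putting it together: 3,3-dimethylhexane.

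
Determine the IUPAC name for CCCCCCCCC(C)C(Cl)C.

2-chloro-3-methylundecane

The parent chain contains 11 carbons (undecane).
The numbering direction is chosen so that the substituent locant set {2,3} is lower than {9,10} at the first point of difference.
That gives a chloro group at C-2; a methyl group at C-3.
Substituent prefixes are cited in alphabetical order (multiplying prefixes like di-/tri- are ignored for ordering).
Putting it together: 2-chloro-3-methylundecane.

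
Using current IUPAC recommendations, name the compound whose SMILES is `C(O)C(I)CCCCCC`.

The longest carbon chain that includes the –OH group has 8 carbons, so the parent hydride is octane.
The highest-priority functional group is an alcohol (–OH), so the name ends in -ol.
Number the chain so that numbering from this end puts the hydroxyl group at C-1 rather than C-8.
This places the hydroxyl at C-1; an iodo group at C-2.
Putting it together: 2-iodooctan-1-ol.

2-iodooctan-1-ol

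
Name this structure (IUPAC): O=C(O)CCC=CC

Counting along the main chain through the –COOH group and the multiple bond gives 6 carbons: the parent is hexane.
The principal characteristic group is a carboxylic acid (terminal –COOH), named with the suffix -oic acid.
A C=C double bond in the chain gives the infix -ene-.
Number the chain so that the carboxylic acid carbon is C-1 by definition.
This places the double bond between C-4 and C-5.
Assembling the pieces gives hex-4-enoic acid.

hex-4-enoic acid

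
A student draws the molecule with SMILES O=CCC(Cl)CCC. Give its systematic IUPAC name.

Counting along the main chain through the –CHO group gives 6 carbons: the parent is hexane.
The principal characteristic group is an aldehyde (terminal –CHO), named with the suffix -al.
The numbering direction is chosen so that the aldehyde carbon is C-1 by definition.
With this numbering: a chloro group at C-3.
The name is 3-chlorohexanal.

3-chlorohexanal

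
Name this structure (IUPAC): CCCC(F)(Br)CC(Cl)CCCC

4-bromo-6-chloro-4-fluorodecane

The parent chain contains 10 carbons (decane).
The numbering direction is chosen so that the substituent locant set {4,4,6} is lower than {5,7,7} at the first point of difference.
With this numbering: a bromo group at C-4; a chloro group at C-6; a fluoro group at C-4.
The substituents are ordered alphabetically, ignoring any di-/tri- multipliers.
The name is 4-bromo-6-chloro-4-fluorodecane.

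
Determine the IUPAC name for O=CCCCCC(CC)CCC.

6-ethylnonanal

Counting along the main chain through the –CHO group gives 9 carbons: the parent is nonane.
The principal characteristic group is an aldehyde (terminal –CHO), named with the suffix -al.
Number the chain so that the aldehyde carbon is C-1 by definition.
That gives an ethyl group at C-6.
The name is 6-ethylnonanal.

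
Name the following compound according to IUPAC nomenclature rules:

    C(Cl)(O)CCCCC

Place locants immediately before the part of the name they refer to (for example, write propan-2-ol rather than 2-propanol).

Counting along the main chain through the –OH group gives 6 carbons: the parent is hexane.
The principal characteristic group is an alcohol (–OH), named with the suffix -ol.
Number the chain so that numbering from this end puts the hydroxyl group at C-1 rather than C-6.
With this numbering: the hydroxyl at C-1; a chloro group at C-1.
Putting it together: 1-chlorohexan-1-ol.

1-chlorohexan-1-ol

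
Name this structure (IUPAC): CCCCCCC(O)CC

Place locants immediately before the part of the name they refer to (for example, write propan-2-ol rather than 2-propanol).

The longest chain bearing the –OH group is 9 carbons long (nonane).
An alcohol (–OH) is the principal characteristic group, giving the suffix -ol.
Number the chain so that numbering from this end puts the hydroxyl group at C-3 rather than C-7.
That gives the hydroxyl at C-3.
Putting it together: nonan-3-ol.

nonan-3-ol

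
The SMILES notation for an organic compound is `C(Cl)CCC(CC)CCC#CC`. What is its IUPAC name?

9-chloro-6-ethylnon-2-yne

The longest carbon chain that includes the multiple bond has 9 carbons, so the parent hydride is nonane.
The chain contains a C≡C triple bond, so the unsaturation ending is -yne.
The numbering direction is chosen so that numbering from this end puts the triple bond at C-2 rather than C-7.
That gives the triple bond between C-2 and C-3; a chloro group at C-9; an ethyl group at C-6.
Prefixes are listed alphabetically: chloro, ethyl.
Assembling the pieces gives 9-chloro-6-ethylnon-2-yne.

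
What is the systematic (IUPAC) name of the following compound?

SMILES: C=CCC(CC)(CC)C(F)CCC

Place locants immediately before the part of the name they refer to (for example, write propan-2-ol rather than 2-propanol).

4,4-diethyl-5-fluorooct-1-ene

The longest chain bearing the multiple bond is 8 carbons long (octane).
The chain contains a C=C double bond, so the unsaturation ending is -ene.
Number the chain so that numbering from this end puts the double bond at C-1 rather than C-7.
This places the double bond between C-1 and C-2; two ethyl groups at C-4; a fluoro group at C-5.
Prefixes are listed alphabetically: ethyl, fluoro.
Putting it together: 4,4-diethyl-5-fluorooct-1-ene.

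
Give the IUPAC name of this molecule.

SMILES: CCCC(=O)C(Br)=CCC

Counting along the main chain through the carbonyl and the multiple bond gives 8 carbons: the parent is octane.
The principal characteristic group is a ketone (C=O on an internal carbon), named with the suffix -one.
The chain contains a C=C double bond, so the unsaturation ending is -ene.
The numbering direction is chosen so that numbering from this end puts the carbonyl group at C-4 rather than C-5.
This places the carbonyl at C-4; the double bond between C-5 and C-6; a bromo group at C-5.
The name is 5-bromooct-5-en-4-one.

5-bromooct-5-en-4-one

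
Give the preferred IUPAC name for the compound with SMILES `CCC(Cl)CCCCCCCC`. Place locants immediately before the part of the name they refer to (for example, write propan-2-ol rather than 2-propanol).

The parent chain contains 11 carbons (undecane).
The numbering direction is chosen so that the substituent locant set {3} is lower than {9} at the first point of difference.
That gives a chloro group at C-3.
Assembling the pieces gives 3-chloroundecane.

3-chloroundecane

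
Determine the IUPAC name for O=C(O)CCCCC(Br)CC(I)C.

6-bromo-8-iodononanoic acid

The longest chain bearing the –COOH group is 9 carbons long (nonane).
The principal characteristic group is a carboxylic acid (terminal –COOH), named with the suffix -oic acid.
The numbering direction is chosen so that the carboxylic acid carbon is C-1 by definition.
With this numbering: a bromo group at C-6; an iodo group at C-8.
Substituent prefixes are cited in alphabetical order (multiplying prefixes like di-/tri- are ignored for ordering).
The name is 6-bromo-8-iodononanoic acid.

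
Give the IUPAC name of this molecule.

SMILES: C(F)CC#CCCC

1-fluorohept-3-yne

Counting along the main chain through the multiple bond gives 7 carbons: the parent is heptane.
A C≡C triple bond in the chain gives the infix -yne-.
Number the chain so that numbering from this end puts the triple bond at C-3 rather than C-4.
With this numbering: the triple bond between C-3 and C-4; a fluoro group at C-1.
Putting it together: 1-fluorohept-3-yne.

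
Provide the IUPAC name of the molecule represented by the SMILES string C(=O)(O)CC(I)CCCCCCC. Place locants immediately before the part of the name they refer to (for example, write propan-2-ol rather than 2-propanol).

3-iododecanoic acid

Counting along the main chain through the –COOH group gives 10 carbons: the parent is decane.
A carboxylic acid (terminal –COOH) is the principal characteristic group, giving the suffix -oic acid.
Choose the numbering such that the carboxylic acid carbon is C-1 by definition.
That gives an iodo group at C-3.
Putting it together: 3-iododecanoic acid.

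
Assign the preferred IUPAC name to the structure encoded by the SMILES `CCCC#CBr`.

1-bromopent-1-yne

The longest chain bearing the multiple bond is 5 carbons long (pentane).
There is one C≡C triple bond, indicated by the ending -yne.
Choose the numbering such that numbering from this end puts the triple bond at C-1 rather than C-4.
That gives the triple bond between C-1 and C-2; a bromo group at C-1.
Putting it together: 1-bromopent-1-yne.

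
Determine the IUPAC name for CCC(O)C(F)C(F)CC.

4,5-difluoroheptan-3-ol

The longest chain bearing the –OH group is 7 carbons long (heptane).
The highest-priority functional group is an alcohol (–OH), so the name ends in -ol.
The numbering direction is chosen so that numbering from this end puts the hydroxyl group at C-3 rather than C-5.
With this numbering: the hydroxyl at C-3; fluoro groups at C-4 and C-5.
Putting it together: 4,5-difluoroheptan-3-ol.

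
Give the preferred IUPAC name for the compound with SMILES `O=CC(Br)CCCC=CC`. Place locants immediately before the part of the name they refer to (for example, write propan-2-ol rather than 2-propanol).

The longest carbon chain that includes the –CHO group and the multiple bond has 8 carbons, so the parent hydride is octane.
The highest-priority functional group is an aldehyde (terminal –CHO), so the name ends in -al.
A C=C double bond in the chain gives the infix -ene-.
Number the chain so that the aldehyde carbon is C-1 by definition.
With this numbering: the double bond between C-6 and C-7; a bromo group at C-2.
The name is 2-bromooct-6-enal.

2-bromooct-6-enal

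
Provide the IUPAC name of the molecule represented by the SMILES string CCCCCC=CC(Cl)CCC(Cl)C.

The longest carbon chain that includes the multiple bond has 12 carbons, so the parent hydride is dodecane.
A C=C double bond in the chain gives the infix -ene-.
The numbering direction is chosen so that the substituent locant set {2,5} is lower than {8,11} at the first point of difference.
With this numbering: the double bond between C-6 and C-7; chloro groups at C-2 and C-5.
Assembling the pieces gives 2,5-dichlorododec-6-ene.

2,5-dichlorododec-6-ene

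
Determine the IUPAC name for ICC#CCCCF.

The longest chain bearing the multiple bond is 6 carbons long (hexane).
A C≡C triple bond in the chain gives the infix -yne-.
The numbering direction is chosen so that numbering from this end puts the triple bond at C-2 rather than C-4.
With this numbering: the triple bond between C-2 and C-3; a fluoro group at C-6; an iodo group at C-1.
The substituents are ordered alphabetically, ignoring any di-/tri- multipliers.
Assembling the pieces gives 6-fluoro-1-iodohex-2-yne.

6-fluoro-1-iodohex-2-yne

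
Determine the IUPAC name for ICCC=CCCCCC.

1-iodonon-3-ene

The longest carbon chain that includes the multiple bond has 9 carbons, so the parent hydride is nonane.
A C=C double bond in the chain gives the infix -ene-.
The numbering direction is chosen so that numbering from this end puts the double bond at C-3 rather than C-6.
This places the double bond between C-3 and C-4; an iodo group at C-1.
Putting it together: 1-iodonon-3-ene.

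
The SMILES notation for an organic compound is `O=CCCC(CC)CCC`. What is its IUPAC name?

The longest carbon chain that includes the –CHO group has 7 carbons, so the parent hydride is heptane.
An aldehyde (terminal –CHO) is the principal characteristic group, giving the suffix -al.
Choose the numbering such that the aldehyde carbon is C-1 by definition.
With this numbering: an ethyl group at C-4.
Assembling the pieces gives 4-ethylheptanal.

4-ethylheptanal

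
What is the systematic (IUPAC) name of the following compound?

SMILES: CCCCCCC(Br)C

2-bromooctane

The parent chain contains 8 carbons (octane).
The numbering direction is chosen so that the substituent locant set {2} is lower than {7} at the first point of difference.
That gives a bromo group at C-2.
The name is 2-bromooctane.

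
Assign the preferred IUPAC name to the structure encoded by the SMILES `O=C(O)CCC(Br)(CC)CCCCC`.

The longest carbon chain that includes the –COOH group has 9 carbons, so the parent hydride is nonane.
The highest-priority functional group is a carboxylic acid (terminal –COOH), so the name ends in -oic acid.
Choose the numbering such that the carboxylic acid carbon is C-1 by definition.
With this numbering: a bromo group at C-4; an ethyl group at C-4.
Substituent prefixes are cited in alphabetical order (multiplying prefixes like di-/tri- are ignored for ordering).
Putting it together: 4-bromo-4-ethylnonanoic acid.

4-bromo-4-ethylnonanoic acid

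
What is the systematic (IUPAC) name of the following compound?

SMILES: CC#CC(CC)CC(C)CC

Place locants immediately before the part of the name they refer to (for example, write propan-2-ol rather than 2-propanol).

The longest carbon chain that includes the multiple bond has 8 carbons, so the parent hydride is octane.
A C≡C triple bond in the chain gives the infix -yne-.
The numbering direction is chosen so that numbering from this end puts the triple bond at C-2 rather than C-6.
This places the triple bond between C-2 and C-3; an ethyl group at C-4; a methyl group at C-6.
Prefixes are listed alphabetically: ethyl, methyl.
Assembling the pieces gives 4-ethyl-6-methyloct-2-yne.

4-ethyl-6-methyloct-2-yne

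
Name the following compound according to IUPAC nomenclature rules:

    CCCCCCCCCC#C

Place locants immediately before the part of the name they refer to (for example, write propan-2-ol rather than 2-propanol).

undec-1-yne

The longest carbon chain that includes the multiple bond has 11 carbons, so the parent hydride is undecane.
There is one C≡C triple bond, indicated by the ending -yne.
Number the chain so that numbering from this end puts the triple bond at C-1 rather than C-10.
That gives the triple bond between C-1 and C-2.
Putting it together: undec-1-yne.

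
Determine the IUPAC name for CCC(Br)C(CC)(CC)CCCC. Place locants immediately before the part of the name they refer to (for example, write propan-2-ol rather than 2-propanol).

The parent chain contains 8 carbons (octane).
The numbering direction is chosen so that the substituent locant set {3,4,4} is lower than {5,5,6} at the first point of difference.
This places a bromo group at C-3; two ethyl groups at C-4.
Prefixes are listed alphabetically: bromo, ethyl.
Putting it together: 3-bromo-4,4-diethyloctane.

3-bromo-4,4-diethyloctane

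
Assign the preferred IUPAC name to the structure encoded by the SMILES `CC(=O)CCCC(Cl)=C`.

The longest chain bearing the carbonyl and the multiple bond is 7 carbons long (heptane).
A ketone (C=O on an internal carbon) is the principal characteristic group, giving the suffix -one.
There is one C=C double bond, indicated by the ending -ene.
Choose the numbering such that numbering from this end puts the carbonyl group at C-2 rather than C-6.
That gives the carbonyl at C-2; the double bond between C-6 and C-7; a chloro group at C-6.
The name is 6-chlorohept-6-en-2-one.

6-chlorohept-6-en-2-one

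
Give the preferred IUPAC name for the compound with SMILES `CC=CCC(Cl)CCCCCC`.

The longest carbon chain that includes the multiple bond has 11 carbons, so the parent hydride is undecane.
There is one C=C double bond, indicated by the ending -ene.
Number the chain so that numbering from this end puts the double bond at C-2 rather than C-9.
With this numbering: the double bond between C-2 and C-3; a chloro group at C-5.
Assembling the pieces gives 5-chloroundec-2-ene.

5-chloroundec-2-ene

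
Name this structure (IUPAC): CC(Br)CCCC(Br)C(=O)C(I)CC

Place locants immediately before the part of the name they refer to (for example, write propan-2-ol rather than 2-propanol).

Counting along the main chain through the carbonyl gives 10 carbons: the parent is decane.
The principal characteristic group is a ketone (C=O on an internal carbon), named with the suffix -one.
The numbering direction is chosen so that numbering from this end puts the carbonyl group at C-4 rather than C-7.
This places the carbonyl at C-4; bromo groups at C-5 and C-9; an iodo group at C-3.
Substituent prefixes are cited in alphabetical order (multiplying prefixes like di-/tri- are ignored for ordering).
Assembling the pieces gives 5,9-dibromo-3-iododecan-4-one.

5,9-dibromo-3-iododecan-4-one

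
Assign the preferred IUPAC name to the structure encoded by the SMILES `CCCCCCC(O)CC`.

The longest chain bearing the –OH group is 9 carbons long (nonane).
The principal characteristic group is an alcohol (–OH), named with the suffix -ol.
Number the chain so that numbering from this end puts the hydroxyl group at C-3 rather than C-7.
With this numbering: the hydroxyl at C-3.
Putting it together: nonan-3-ol.

nonan-3-ol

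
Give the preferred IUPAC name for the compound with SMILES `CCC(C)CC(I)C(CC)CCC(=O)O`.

Counting along the main chain through the –COOH group gives 9 carbons: the parent is nonane.
The highest-priority functional group is a carboxylic acid (terminal –COOH), so the name ends in -oic acid.
Choose the numbering such that the carboxylic acid carbon is C-1 by definition.
This places an ethyl group at C-4; an iodo group at C-5; a methyl group at C-7.
Substituent prefixes are cited in alphabetical order (multiplying prefixes like di-/tri- are ignored for ordering).
The name is 4-ethyl-5-iodo-7-methylnonanoic acid.

4-ethyl-5-iodo-7-methylnonanoic acid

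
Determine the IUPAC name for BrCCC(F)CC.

The longest carbon chain is 5 atoms: the parent is pentane.
Choose the numbering such that the substituent locant set {1,3} is lower than {3,5} at the first point of difference.
That gives a bromo group at C-1; a fluoro group at C-3.
Substituent prefixes are cited in alphabetical order (multiplying prefixes like di-/tri- are ignored for ordering).
Assembling the pieces gives 1-bromo-3-fluoropentane.

1-bromo-3-fluoropentane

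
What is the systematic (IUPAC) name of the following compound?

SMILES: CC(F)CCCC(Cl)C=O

2-chloro-6-fluoroheptanal

The longest carbon chain that includes the –CHO group has 7 carbons, so the parent hydride is heptane.
The principal characteristic group is an aldehyde (terminal –CHO), named with the suffix -al.
Choose the numbering such that the aldehyde carbon is C-1 by definition.
This places a chloro group at C-2; a fluoro group at C-6.
Substituent prefixes are cited in alphabetical order (multiplying prefixes like di-/tri- are ignored for ordering).
The name is 2-chloro-6-fluoroheptanal.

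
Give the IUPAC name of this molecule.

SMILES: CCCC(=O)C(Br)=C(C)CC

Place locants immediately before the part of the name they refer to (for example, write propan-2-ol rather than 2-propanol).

5-bromo-6-methyloct-5-en-4-one

The longest carbon chain that includes the carbonyl and the multiple bond has 8 carbons, so the parent hydride is octane.
The principal characteristic group is a ketone (C=O on an internal carbon), named with the suffix -one.
A C=C double bond in the chain gives the infix -ene-.
Number the chain so that numbering from this end puts the carbonyl group at C-4 rather than C-5.
This places the carbonyl at C-4; the double bond between C-5 and C-6; a bromo group at C-5; a methyl group at C-6.
Prefixes are listed alphabetically: bromo, methyl.
The name is 5-bromo-6-methyloct-5-en-4-one.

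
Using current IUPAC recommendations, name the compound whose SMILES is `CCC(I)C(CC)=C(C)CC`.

The longest carbon chain that includes the multiple bond has 7 carbons, so the parent hydride is heptane.
The chain contains a C=C double bond, so the unsaturation ending is -ene.
The numbering direction is chosen so that numbering from this end puts the double bond at C-3 rather than C-4.
With this numbering: the double bond between C-3 and C-4; an ethyl group at C-4; an iodo group at C-5; a methyl group at C-3.
Substituent prefixes are cited in alphabetical order (multiplying prefixes like di-/tri- are ignored for ordering).
Assembling the pieces gives 4-ethyl-5-iodo-3-methylhept-3-ene.

4-ethyl-5-iodo-3-methylhept-3-ene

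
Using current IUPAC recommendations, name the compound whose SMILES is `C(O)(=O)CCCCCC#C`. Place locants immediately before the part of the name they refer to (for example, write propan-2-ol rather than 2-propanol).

The longest chain bearing the –COOH group and the multiple bond is 8 carbons long (octane).
The principal characteristic group is a carboxylic acid (terminal –COOH), named with the suffix -oic acid.
A C≡C triple bond in the chain gives the infix -yne-.
The numbering direction is chosen so that the carboxylic acid carbon is C-1 by definition.
This places the triple bond between C-7 and C-8.
The name is oct-7-ynoic acid.

oct-7-ynoic acid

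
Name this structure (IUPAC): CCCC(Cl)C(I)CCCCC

4-chloro-5-iododecane

The longest carbon chain is 10 atoms: the parent is decane.
Choose the numbering such that the substituent locant set {4,5} is lower than {6,7} at the first point of difference.
That gives a chloro group at C-4; an iodo group at C-5.
Substituent prefixes are cited in alphabetical order (multiplying prefixes like di-/tri- are ignored for ordering).
The name is 4-chloro-5-iododecane.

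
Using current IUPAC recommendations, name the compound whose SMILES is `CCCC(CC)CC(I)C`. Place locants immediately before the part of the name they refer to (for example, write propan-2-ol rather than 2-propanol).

4-ethyl-2-iodoheptane

The longest carbon chain is 7 atoms: the parent is heptane.
The numbering direction is chosen so that the substituent locant set {2,4} is lower than {4,6} at the first point of difference.
This places an ethyl group at C-4; an iodo group at C-2.
Prefixes are listed alphabetically: ethyl, iodo.
Putting it together: 4-ethyl-2-iodoheptane.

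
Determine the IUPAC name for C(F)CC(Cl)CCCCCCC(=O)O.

8-chloro-10-fluorodecanoic acid

Counting along the main chain through the –COOH group gives 10 carbons: the parent is decane.
The highest-priority functional group is a carboxylic acid (terminal –COOH), so the name ends in -oic acid.
Choose the numbering such that the carboxylic acid carbon is C-1 by definition.
This places a chloro group at C-8; a fluoro group at C-10.
The substituents are ordered alphabetically, ignoring any di-/tri- multipliers.
Putting it together: 8-chloro-10-fluorodecanoic acid.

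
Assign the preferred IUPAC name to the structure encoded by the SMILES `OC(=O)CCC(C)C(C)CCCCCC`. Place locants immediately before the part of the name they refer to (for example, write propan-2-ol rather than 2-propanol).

The longest carbon chain that includes the –COOH group has 11 carbons, so the parent hydride is undecane.
The principal characteristic group is a carboxylic acid (terminal –COOH), named with the suffix -oic acid.
Choose the numbering such that the carboxylic acid carbon is C-1 by definition.
That gives methyl groups at C-4 and C-5.
Assembling the pieces gives 4,5-dimethylundecanoic acid.

4,5-dimethylundecanoic acid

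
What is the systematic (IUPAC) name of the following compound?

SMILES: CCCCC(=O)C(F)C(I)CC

4-fluoro-3-iodononan-5-one

Counting along the main chain through the carbonyl gives 9 carbons: the parent is nonane.
The principal characteristic group is a ketone (C=O on an internal carbon), named with the suffix -one.
Number the chain so that the substituent locant set {3,4} is lower than {6,7} at the first point of difference.
That gives the carbonyl at C-5; a fluoro group at C-4; an iodo group at C-3.
Prefixes are listed alphabetically: fluoro, iodo.
Assembling the pieces gives 4-fluoro-3-iodononan-5-one.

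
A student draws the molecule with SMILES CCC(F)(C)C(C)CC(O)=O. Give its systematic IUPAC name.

4-fluoro-3,4-dimethylhexanoic acid

The longest carbon chain that includes the –COOH group has 6 carbons, so the parent hydride is hexane.
A carboxylic acid (terminal –COOH) is the principal characteristic group, giving the suffix -oic acid.
Number the chain so that the carboxylic acid carbon is C-1 by definition.
That gives a fluoro group at C-4; methyl groups at C-3 and C-4.
The substituents are ordered alphabetically, ignoring any di-/tri- multipliers.
The name is 4-fluoro-3,4-dimethylhexanoic acid.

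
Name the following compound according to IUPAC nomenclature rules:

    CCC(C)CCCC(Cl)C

The longest carbon chain is 8 atoms: the parent is octane.
The numbering direction is chosen so that the substituent locant set {2,6} is lower than {3,7} at the first point of difference.
With this numbering: a chloro group at C-2; a methyl group at C-6.
The substituents are ordered alphabetically, ignoring any di-/tri- multipliers.
Putting it together: 2-chloro-6-methyloctane.

2-chloro-6-methyloctane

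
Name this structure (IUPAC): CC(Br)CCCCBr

1,5-dibromohexane

The longest continuous carbon chain has 6 atoms, so the parent hydride is hexane.
The numbering direction is chosen so that the substituent locant set {1,5} is lower than {2,6} at the first point of difference.
With this numbering: bromo groups at C-1 and C-5.
Putting it together: 1,5-dibromohexane.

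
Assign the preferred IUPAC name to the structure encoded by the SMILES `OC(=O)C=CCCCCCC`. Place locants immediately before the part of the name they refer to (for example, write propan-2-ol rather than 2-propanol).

non-2-enoic acid

The longest carbon chain that includes the –COOH group and the multiple bond has 9 carbons, so the parent hydride is nonane.
A carboxylic acid (terminal –COOH) is the principal characteristic group, giving the suffix -oic acid.
There is one C=C double bond, indicated by the ending -ene.
Number the chain so that the carboxylic acid carbon is C-1 by definition.
This places the double bond between C-2 and C-3.
Putting it together: non-2-enoic acid.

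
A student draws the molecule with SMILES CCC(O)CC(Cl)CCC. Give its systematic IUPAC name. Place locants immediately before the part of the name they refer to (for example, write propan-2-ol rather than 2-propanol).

The longest chain bearing the –OH group is 8 carbons long (octane).
The highest-priority functional group is an alcohol (–OH), so the name ends in -ol.
Choose the numbering such that numbering from this end puts the hydroxyl group at C-3 rather than C-6.
With this numbering: the hydroxyl at C-3; a chloro group at C-5.
Putting it together: 5-chlorooctan-3-ol.

5-chlorooctan-3-ol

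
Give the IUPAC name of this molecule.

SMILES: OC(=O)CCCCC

The longest chain bearing the –COOH group is 6 carbons long (hexane).
The highest-priority functional group is a carboxylic acid (terminal –COOH), so the name ends in -oic acid.
The numbering direction is chosen so that the carboxylic acid carbon is C-1 by definition.
The name is hexanoic acid.

hexanoic acid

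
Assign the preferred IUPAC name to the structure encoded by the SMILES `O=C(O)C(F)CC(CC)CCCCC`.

4-ethyl-2-fluorononanoic acid

Counting along the main chain through the –COOH group gives 9 carbons: the parent is nonane.
A carboxylic acid (terminal –COOH) is the principal characteristic group, giving the suffix -oic acid.
The numbering direction is chosen so that the carboxylic acid carbon is C-1 by definition.
This places an ethyl group at C-4; a fluoro group at C-2.
Substituent prefixes are cited in alphabetical order (multiplying prefixes like di-/tri- are ignored for ordering).
Assembling the pieces gives 4-ethyl-2-fluorononanoic acid.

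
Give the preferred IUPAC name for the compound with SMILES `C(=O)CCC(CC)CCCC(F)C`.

4-ethyl-8-fluorononanal

The longest chain bearing the –CHO group is 9 carbons long (nonane).
The principal characteristic group is an aldehyde (terminal –CHO), named with the suffix -al.
Choose the numbering such that the aldehyde carbon is C-1 by definition.
That gives an ethyl group at C-4; a fluoro group at C-8.
Prefixes are listed alphabetically: ethyl, fluoro.
The name is 4-ethyl-8-fluorononanal.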